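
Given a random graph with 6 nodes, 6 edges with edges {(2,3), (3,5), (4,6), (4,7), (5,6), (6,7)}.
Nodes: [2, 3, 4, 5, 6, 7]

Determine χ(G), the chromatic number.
χ(G) = 3

Clique number ω(G) = 3 (lower bound: χ ≥ ω).
The clique on [4, 6, 7] has size 3, forcing χ ≥ 3, and the coloring below uses 3 colors, so χ(G) = 3.
A valid 3-coloring: color 1: [3, 6]; color 2: [2, 5, 7]; color 3: [4].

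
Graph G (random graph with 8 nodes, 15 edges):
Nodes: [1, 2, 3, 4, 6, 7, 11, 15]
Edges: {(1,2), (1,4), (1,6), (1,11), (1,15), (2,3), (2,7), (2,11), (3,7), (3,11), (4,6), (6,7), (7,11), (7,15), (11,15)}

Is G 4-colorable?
A valid 4-coloring: color 1: [1, 7]; color 2: [6, 11]; color 3: [2, 4, 15]; color 4: [3].
(χ(G) = 4 ≤ 4.)

Yes, G is 4-colorable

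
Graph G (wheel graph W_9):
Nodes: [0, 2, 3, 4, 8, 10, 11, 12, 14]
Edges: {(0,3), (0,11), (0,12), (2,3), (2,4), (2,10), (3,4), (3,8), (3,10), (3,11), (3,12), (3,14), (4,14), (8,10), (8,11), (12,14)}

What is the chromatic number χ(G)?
χ(G) = 3

Clique number ω(G) = 3 (lower bound: χ ≥ ω).
The clique on [0, 3, 11] has size 3, forcing χ ≥ 3, and the coloring below uses 3 colors, so χ(G) = 3.
A valid 3-coloring: color 1: [3]; color 2: [0, 2, 8, 14]; color 3: [4, 10, 11, 12].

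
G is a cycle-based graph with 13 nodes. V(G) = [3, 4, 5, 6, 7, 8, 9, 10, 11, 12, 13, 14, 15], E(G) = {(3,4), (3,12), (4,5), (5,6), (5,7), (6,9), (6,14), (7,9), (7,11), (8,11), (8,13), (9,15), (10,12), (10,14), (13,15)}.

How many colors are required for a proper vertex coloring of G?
Clique number ω(G) = 2 (lower bound: χ ≥ ω).
Odd cycle [14, 10, 12, 3, 4, 5, 6] needs 3 colors (χ ≥ 3).
The coloring below uses 3 colors, so χ(G) = 3.
A valid 3-coloring: color 1: [5, 9, 11, 12, 13, 14]; color 2: [3, 6, 7, 8, 10, 15]; color 3: [4].

χ(G) = 3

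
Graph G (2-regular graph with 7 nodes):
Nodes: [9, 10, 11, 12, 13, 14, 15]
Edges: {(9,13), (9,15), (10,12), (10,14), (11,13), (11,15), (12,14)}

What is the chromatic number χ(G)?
Clique number ω(G) = 3 (lower bound: χ ≥ ω).
The clique on [10, 12, 14] has size 3, forcing χ ≥ 3, and the coloring below uses 3 colors, so χ(G) = 3.
A valid 3-coloring: color 1: [9, 11, 12]; color 2: [13, 14, 15]; color 3: [10].

χ(G) = 3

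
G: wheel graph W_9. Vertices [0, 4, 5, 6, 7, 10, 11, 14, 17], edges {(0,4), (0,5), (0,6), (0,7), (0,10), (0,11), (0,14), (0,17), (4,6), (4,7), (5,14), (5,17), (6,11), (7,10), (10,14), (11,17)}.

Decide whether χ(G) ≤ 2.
The clique on vertices [0, 4, 6] has size 3 > 2, so it alone needs 3 colors.

No, G is not 2-colorable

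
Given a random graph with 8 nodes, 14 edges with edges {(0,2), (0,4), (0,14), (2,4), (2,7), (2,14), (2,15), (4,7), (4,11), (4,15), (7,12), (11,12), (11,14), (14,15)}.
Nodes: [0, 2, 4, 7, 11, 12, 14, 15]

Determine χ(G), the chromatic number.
Clique number ω(G) = 3 (lower bound: χ ≥ ω).
The clique on [0, 2, 4] has size 3, forcing χ ≥ 3, and the coloring below uses 3 colors, so χ(G) = 3.
A valid 3-coloring: color 1: [4, 12, 14]; color 2: [2, 11]; color 3: [0, 7, 15].

χ(G) = 3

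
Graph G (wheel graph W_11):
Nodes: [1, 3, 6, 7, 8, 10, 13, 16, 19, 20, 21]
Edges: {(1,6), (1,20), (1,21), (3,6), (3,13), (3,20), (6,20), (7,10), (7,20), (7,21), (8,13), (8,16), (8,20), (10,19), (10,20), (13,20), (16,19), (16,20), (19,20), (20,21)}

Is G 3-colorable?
Yes, G is 3-colorable

A valid 3-coloring: color 1: [20]; color 2: [6, 10, 13, 16, 21]; color 3: [1, 3, 7, 8, 19].
(χ(G) = 3 ≤ 3.)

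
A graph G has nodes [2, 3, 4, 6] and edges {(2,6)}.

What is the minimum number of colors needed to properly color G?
χ(G) = 2

Clique number ω(G) = 2 (lower bound: χ ≥ ω).
The graph is bipartite (no odd cycle), so 2 colors suffice: χ(G) = 2.
A valid 2-coloring: color 1: [2, 3, 4]; color 2: [6].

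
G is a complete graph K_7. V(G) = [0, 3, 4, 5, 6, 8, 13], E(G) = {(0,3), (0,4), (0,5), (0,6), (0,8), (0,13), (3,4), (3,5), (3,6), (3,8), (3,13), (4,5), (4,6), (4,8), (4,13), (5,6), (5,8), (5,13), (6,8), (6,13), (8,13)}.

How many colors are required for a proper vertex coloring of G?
Clique number ω(G) = 7 (lower bound: χ ≥ ω).
The clique on [0, 3, 4, 5, 6, 8, 13] has size 7, forcing χ ≥ 7, and the coloring below uses 7 colors, so χ(G) = 7.
A valid 7-coloring: color 1: [0]; color 2: [6]; color 3: [5]; color 4: [8]; color 5: [4]; color 6: [13]; color 7: [3].

χ(G) = 7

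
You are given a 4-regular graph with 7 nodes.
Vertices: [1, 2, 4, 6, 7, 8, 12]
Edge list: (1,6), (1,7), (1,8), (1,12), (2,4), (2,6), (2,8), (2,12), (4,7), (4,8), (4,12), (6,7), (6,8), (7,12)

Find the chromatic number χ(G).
Clique number ω(G) = 3 (lower bound: χ ≥ ω).
Suppose a proper 3-coloring c exists. The clique [1, 6, 7] takes 3 distinct colors; by symmetry let c(1) = 1, c(6) = 2, c(7) = 3.
- Vertex 8: neighbors [1, 6] already have colors [1, 2] ⇒ c(8) = 3.
- Vertex 2: neighbors [6, 8] already have colors [2, 3] ⇒ c(2) = 1.
- Vertex 4: neighbors [2, 7] already have colors [1, 3] ⇒ c(4) = 2.
- Vertex 12: neighbors [1, 4, 7] already have colors [1, 2, 3] — all 3 colors blocked. Contradiction.
The forced assignments end in a contradiction, so G has no proper 3-coloring (χ ≥ 4).
The coloring below uses 4 colors, so χ(G) = 4.
A valid 4-coloring: color 1: [6, 12]; color 2: [7, 8]; color 3: [1, 4]; color 4: [2].

χ(G) = 4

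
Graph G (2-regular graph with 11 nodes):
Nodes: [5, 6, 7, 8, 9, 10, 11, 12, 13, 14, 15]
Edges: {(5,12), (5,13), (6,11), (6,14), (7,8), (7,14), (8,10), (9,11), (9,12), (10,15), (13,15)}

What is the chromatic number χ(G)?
Clique number ω(G) = 2 (lower bound: χ ≥ ω).
Odd cycle [10, 8, 7, 14, 6, 11, 9, 12, 5, 13, 15] needs 3 colors (χ ≥ 3).
The coloring below uses 3 colors, so χ(G) = 3.
A valid 3-coloring: color 1: [7, 10, 11, 12, 13]; color 2: [5, 8, 9, 14, 15]; color 3: [6].

χ(G) = 3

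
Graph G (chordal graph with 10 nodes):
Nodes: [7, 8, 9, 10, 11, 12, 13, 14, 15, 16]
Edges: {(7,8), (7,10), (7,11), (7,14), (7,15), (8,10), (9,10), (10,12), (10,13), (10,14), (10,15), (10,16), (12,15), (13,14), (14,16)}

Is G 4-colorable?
Yes, G is 4-colorable

A valid 4-coloring: color 1: [10, 11]; color 2: [7, 9, 12, 13, 16]; color 3: [8, 14, 15].
(χ(G) = 3 ≤ 4.)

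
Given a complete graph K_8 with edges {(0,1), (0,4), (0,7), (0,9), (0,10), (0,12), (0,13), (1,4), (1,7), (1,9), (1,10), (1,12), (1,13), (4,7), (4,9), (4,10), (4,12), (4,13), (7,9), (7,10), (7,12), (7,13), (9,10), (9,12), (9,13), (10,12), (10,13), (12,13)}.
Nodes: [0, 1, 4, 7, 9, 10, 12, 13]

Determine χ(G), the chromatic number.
Clique number ω(G) = 8 (lower bound: χ ≥ ω).
The clique on [0, 1, 4, 7, 9, 10, 12, 13] has size 8, forcing χ ≥ 8, and the coloring below uses 8 colors, so χ(G) = 8.
A valid 8-coloring: color 1: [12]; color 2: [13]; color 3: [9]; color 4: [4]; color 5: [0]; color 6: [1]; color 7: [10]; color 8: [7].

χ(G) = 8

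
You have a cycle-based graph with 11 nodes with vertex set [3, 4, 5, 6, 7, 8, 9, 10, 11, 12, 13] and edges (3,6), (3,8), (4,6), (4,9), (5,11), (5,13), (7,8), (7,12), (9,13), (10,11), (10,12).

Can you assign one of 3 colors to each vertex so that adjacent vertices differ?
Yes, G is 3-colorable

A valid 3-coloring: color 1: [3, 4, 11, 12, 13]; color 2: [5, 6, 8, 9, 10]; color 3: [7].
(χ(G) = 3 ≤ 3.)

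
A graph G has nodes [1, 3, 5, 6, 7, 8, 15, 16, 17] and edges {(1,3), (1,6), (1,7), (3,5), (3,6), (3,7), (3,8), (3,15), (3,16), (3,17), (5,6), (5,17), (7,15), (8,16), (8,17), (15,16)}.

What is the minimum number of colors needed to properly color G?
χ(G) = 3

Clique number ω(G) = 3 (lower bound: χ ≥ ω).
The clique on [1, 3, 6] has size 3, forcing χ ≥ 3, and the coloring below uses 3 colors, so χ(G) = 3.
A valid 3-coloring: color 1: [3]; color 2: [1, 5, 8, 15]; color 3: [6, 7, 16, 17].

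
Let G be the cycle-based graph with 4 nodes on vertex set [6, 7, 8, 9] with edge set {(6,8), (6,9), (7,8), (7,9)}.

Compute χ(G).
χ(G) = 2

Clique number ω(G) = 2 (lower bound: χ ≥ ω).
The graph is bipartite (no odd cycle), so 2 colors suffice: χ(G) = 2.
A valid 2-coloring: color 1: [8, 9]; color 2: [6, 7].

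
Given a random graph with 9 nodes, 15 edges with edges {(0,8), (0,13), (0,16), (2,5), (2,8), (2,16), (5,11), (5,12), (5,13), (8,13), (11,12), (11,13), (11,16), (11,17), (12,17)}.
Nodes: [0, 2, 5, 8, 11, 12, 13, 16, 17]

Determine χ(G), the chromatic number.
Clique number ω(G) = 3 (lower bound: χ ≥ ω).
The clique on [0, 8, 13] has size 3, forcing χ ≥ 3, and the coloring below uses 3 colors, so χ(G) = 3.
A valid 3-coloring: color 1: [0, 2, 11]; color 2: [12, 13, 16]; color 3: [5, 8, 17].

χ(G) = 3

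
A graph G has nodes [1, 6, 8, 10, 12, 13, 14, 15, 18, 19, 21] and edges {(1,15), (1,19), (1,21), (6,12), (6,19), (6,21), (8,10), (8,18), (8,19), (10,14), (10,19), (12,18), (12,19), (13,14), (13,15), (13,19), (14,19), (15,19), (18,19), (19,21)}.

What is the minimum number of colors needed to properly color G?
Clique number ω(G) = 3 (lower bound: χ ≥ ω).
The clique on [1, 19, 21] has size 3, forcing χ ≥ 3, and the coloring below uses 3 colors, so χ(G) = 3.
A valid 3-coloring: color 1: [19]; color 2: [8, 12, 14, 15, 21]; color 3: [1, 6, 10, 13, 18].

χ(G) = 3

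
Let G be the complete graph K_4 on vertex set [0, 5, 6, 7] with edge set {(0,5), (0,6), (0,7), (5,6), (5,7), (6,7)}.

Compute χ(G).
χ(G) = 4

Clique number ω(G) = 4 (lower bound: χ ≥ ω).
The clique on [0, 5, 6, 7] has size 4, forcing χ ≥ 4, and the coloring below uses 4 colors, so χ(G) = 4.
A valid 4-coloring: color 1: [0]; color 2: [6]; color 3: [7]; color 4: [5].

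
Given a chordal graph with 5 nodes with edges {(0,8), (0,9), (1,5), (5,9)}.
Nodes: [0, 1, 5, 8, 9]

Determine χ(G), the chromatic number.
Clique number ω(G) = 2 (lower bound: χ ≥ ω).
The graph is bipartite (no odd cycle), so 2 colors suffice: χ(G) = 2.
A valid 2-coloring: color 1: [1, 8, 9]; color 2: [0, 5].

χ(G) = 2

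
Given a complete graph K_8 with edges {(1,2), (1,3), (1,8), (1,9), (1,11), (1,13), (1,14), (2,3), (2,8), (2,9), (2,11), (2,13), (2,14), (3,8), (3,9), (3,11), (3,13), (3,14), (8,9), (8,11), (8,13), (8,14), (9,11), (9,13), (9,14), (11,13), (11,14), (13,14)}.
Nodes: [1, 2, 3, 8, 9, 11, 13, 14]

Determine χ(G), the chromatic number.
Clique number ω(G) = 8 (lower bound: χ ≥ ω).
The clique on [1, 2, 3, 8, 9, 11, 13, 14] has size 8, forcing χ ≥ 8, and the coloring below uses 8 colors, so χ(G) = 8.
A valid 8-coloring: color 1: [1]; color 2: [3]; color 3: [11]; color 4: [13]; color 5: [8]; color 6: [2]; color 7: [14]; color 8: [9].

χ(G) = 8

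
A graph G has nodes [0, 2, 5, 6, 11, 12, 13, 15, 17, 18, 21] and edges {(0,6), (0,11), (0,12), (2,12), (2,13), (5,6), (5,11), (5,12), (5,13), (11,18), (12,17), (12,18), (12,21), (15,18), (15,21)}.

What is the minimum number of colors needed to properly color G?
Clique number ω(G) = 2 (lower bound: χ ≥ ω).
The graph is bipartite (no odd cycle), so 2 colors suffice: χ(G) = 2.
A valid 2-coloring: color 1: [6, 11, 12, 13, 15]; color 2: [0, 2, 5, 17, 18, 21].

χ(G) = 2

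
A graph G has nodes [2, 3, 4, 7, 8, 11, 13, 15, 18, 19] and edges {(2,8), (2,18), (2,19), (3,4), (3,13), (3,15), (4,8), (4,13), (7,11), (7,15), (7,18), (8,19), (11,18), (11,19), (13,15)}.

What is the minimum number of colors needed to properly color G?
Clique number ω(G) = 3 (lower bound: χ ≥ ω).
The clique on [2, 8, 19] has size 3, forcing χ ≥ 3, and the coloring below uses 3 colors, so χ(G) = 3.
A valid 3-coloring: color 1: [2, 3, 7]; color 2: [8, 11, 13]; color 3: [4, 15, 18, 19].

χ(G) = 3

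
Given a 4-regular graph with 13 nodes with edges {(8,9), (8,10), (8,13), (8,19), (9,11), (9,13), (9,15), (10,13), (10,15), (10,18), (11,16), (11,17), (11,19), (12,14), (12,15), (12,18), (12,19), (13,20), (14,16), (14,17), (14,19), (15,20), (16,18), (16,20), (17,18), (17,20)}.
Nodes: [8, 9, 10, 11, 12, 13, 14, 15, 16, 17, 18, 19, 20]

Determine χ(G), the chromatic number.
χ(G) = 3

Clique number ω(G) = 3 (lower bound: χ ≥ ω).
The clique on [8, 9, 13] has size 3, forcing χ ≥ 3, and the coloring below uses 3 colors, so χ(G) = 3.
A valid 3-coloring: color 1: [9, 10, 12, 20]; color 2: [8, 11, 14, 15, 18]; color 3: [13, 16, 17, 19].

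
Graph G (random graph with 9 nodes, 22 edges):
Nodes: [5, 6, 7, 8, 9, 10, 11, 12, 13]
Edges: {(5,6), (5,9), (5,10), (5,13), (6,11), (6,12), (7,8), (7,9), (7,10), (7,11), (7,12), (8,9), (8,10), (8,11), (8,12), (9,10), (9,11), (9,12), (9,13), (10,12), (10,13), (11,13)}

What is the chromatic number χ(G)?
Clique number ω(G) = 5 (lower bound: χ ≥ ω).
The clique on [7, 8, 9, 10, 12] has size 5, forcing χ ≥ 5, and the coloring below uses 5 colors, so χ(G) = 5.
A valid 5-coloring: color 1: [6, 9]; color 2: [10, 11]; color 3: [5, 12]; color 4: [7, 13]; color 5: [8].

χ(G) = 5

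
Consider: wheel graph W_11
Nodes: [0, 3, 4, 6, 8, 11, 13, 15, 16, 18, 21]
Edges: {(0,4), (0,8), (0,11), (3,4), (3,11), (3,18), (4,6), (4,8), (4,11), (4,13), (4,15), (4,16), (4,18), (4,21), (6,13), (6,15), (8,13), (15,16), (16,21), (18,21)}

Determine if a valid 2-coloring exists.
No, G is not 2-colorable

The clique on vertices [0, 4, 8] has size 3 > 2, so it alone needs 3 colors.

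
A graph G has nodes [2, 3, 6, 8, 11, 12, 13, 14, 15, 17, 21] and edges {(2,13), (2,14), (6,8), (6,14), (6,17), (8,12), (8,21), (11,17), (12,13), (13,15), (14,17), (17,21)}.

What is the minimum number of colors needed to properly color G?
Clique number ω(G) = 3 (lower bound: χ ≥ ω).
The clique on [6, 14, 17] has size 3, forcing χ ≥ 3, and the coloring below uses 3 colors, so χ(G) = 3.
A valid 3-coloring: color 1: [3, 8, 13, 17]; color 2: [11, 12, 14, 15, 21]; color 3: [2, 6].

χ(G) = 3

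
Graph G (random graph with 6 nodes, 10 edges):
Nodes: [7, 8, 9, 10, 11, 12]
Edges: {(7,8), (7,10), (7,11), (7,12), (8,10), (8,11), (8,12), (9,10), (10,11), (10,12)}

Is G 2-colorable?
The clique on vertices [7, 8, 10, 11] has size 4 > 2, so it alone needs 4 colors.

No, G is not 2-colorable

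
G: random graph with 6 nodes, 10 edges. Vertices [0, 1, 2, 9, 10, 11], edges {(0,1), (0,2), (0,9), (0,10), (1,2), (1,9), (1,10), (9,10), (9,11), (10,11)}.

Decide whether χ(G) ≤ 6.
A valid 6-coloring: color 1: [2, 10]; color 2: [9]; color 3: [1, 11]; color 4: [0].
(χ(G) = 4 ≤ 6.)

Yes, G is 6-colorable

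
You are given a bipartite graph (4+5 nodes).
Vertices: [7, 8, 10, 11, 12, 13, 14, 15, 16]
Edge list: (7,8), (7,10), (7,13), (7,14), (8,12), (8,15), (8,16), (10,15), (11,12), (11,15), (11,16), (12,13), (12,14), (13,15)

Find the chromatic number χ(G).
χ(G) = 2

Clique number ω(G) = 2 (lower bound: χ ≥ ω).
The graph is bipartite (no odd cycle), so 2 colors suffice: χ(G) = 2.
A valid 2-coloring: color 1: [7, 12, 15, 16]; color 2: [8, 10, 11, 13, 14].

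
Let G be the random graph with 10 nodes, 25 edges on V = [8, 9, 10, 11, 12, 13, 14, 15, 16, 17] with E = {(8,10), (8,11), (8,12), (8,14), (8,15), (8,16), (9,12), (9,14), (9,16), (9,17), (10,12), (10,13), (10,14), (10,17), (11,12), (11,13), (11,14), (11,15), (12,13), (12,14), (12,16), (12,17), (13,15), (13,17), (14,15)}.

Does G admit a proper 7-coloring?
A valid 7-coloring: color 1: [12, 15]; color 2: [8, 17]; color 3: [13, 14, 16]; color 4: [9, 10, 11].
(χ(G) = 4 ≤ 7.)

Yes, G is 7-colorable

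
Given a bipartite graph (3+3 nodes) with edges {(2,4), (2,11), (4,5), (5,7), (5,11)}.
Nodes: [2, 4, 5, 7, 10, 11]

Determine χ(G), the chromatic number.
χ(G) = 2

Clique number ω(G) = 2 (lower bound: χ ≥ ω).
The graph is bipartite (no odd cycle), so 2 colors suffice: χ(G) = 2.
A valid 2-coloring: color 1: [2, 5, 10]; color 2: [4, 7, 11].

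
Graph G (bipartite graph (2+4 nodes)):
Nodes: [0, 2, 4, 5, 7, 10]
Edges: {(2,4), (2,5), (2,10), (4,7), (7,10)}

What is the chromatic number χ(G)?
Clique number ω(G) = 2 (lower bound: χ ≥ ω).
The graph is bipartite (no odd cycle), so 2 colors suffice: χ(G) = 2.
A valid 2-coloring: color 1: [0, 2, 7]; color 2: [4, 5, 10].

χ(G) = 2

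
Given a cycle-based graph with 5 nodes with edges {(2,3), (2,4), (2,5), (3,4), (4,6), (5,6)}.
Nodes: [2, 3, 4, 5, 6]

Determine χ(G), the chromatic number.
Clique number ω(G) = 3 (lower bound: χ ≥ ω).
The clique on [2, 3, 4] has size 3, forcing χ ≥ 3, and the coloring below uses 3 colors, so χ(G) = 3.
A valid 3-coloring: color 1: [2, 6]; color 2: [4, 5]; color 3: [3].

χ(G) = 3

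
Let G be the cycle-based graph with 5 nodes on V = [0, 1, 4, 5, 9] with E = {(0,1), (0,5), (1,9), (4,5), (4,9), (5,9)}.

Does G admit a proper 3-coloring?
Yes, G is 3-colorable

A valid 3-coloring: color 1: [1, 5]; color 2: [0, 9]; color 3: [4].
(χ(G) = 3 ≤ 3.)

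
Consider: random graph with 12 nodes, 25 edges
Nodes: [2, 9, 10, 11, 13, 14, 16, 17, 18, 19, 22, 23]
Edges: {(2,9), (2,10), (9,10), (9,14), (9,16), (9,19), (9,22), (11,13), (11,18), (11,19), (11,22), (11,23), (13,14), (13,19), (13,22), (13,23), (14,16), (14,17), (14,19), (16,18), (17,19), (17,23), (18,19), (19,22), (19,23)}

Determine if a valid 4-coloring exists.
Yes, G is 4-colorable

A valid 4-coloring: color 1: [10, 16, 19]; color 2: [9, 13, 17, 18]; color 3: [2, 11, 14]; color 4: [22, 23].
(χ(G) = 4 ≤ 4.)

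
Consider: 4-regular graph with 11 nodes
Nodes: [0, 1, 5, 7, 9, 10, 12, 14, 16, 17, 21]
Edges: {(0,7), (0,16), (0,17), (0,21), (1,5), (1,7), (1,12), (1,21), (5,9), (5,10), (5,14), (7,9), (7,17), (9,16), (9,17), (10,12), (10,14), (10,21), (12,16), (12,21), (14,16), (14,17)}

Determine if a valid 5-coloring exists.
A valid 5-coloring: color 1: [0, 5, 12]; color 2: [1, 9, 14]; color 3: [7, 10, 16]; color 4: [17, 21].
(χ(G) = 3 ≤ 5.)

Yes, G is 5-colorable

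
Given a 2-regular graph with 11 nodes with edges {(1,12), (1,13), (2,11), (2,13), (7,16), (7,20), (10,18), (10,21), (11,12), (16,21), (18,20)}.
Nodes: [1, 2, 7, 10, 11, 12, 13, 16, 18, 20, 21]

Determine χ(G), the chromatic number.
χ(G) = 3

Clique number ω(G) = 2 (lower bound: χ ≥ ω).
Odd cycle [11, 2, 13, 1, 12] needs 3 colors (χ ≥ 3).
The coloring below uses 3 colors, so χ(G) = 3.
A valid 3-coloring: color 1: [1, 7, 11, 18, 21]; color 2: [10, 12, 13, 16, 20]; color 3: [2].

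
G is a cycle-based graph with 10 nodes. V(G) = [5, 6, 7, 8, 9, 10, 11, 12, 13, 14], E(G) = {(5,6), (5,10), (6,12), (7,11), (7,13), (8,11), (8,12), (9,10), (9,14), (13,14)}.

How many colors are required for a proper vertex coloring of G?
Clique number ω(G) = 2 (lower bound: χ ≥ ω).
The graph is bipartite (no odd cycle), so 2 colors suffice: χ(G) = 2.
A valid 2-coloring: color 1: [5, 9, 11, 12, 13]; color 2: [6, 7, 8, 10, 14].

χ(G) = 2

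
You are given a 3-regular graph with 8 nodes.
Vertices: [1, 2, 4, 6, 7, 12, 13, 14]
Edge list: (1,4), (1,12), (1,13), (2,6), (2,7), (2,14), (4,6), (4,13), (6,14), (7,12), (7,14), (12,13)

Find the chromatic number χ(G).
χ(G) = 3

Clique number ω(G) = 3 (lower bound: χ ≥ ω).
The clique on [1, 12, 13] has size 3, forcing χ ≥ 3, and the coloring below uses 3 colors, so χ(G) = 3.
A valid 3-coloring: color 1: [1, 6, 7]; color 2: [4, 12, 14]; color 3: [2, 13].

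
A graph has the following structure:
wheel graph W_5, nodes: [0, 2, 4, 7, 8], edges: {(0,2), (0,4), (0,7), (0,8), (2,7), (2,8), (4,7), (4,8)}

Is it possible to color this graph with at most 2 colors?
The clique on vertices [0, 2, 8] has size 3 > 2, so it alone needs 3 colors.

No, G is not 2-colorable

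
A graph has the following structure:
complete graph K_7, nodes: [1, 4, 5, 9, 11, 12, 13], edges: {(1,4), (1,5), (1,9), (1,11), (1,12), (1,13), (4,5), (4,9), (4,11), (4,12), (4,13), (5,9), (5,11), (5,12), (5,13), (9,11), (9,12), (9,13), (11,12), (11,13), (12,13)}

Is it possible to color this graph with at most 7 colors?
A valid 7-coloring: color 1: [13]; color 2: [1]; color 3: [5]; color 4: [4]; color 5: [12]; color 6: [9]; color 7: [11].
(χ(G) = 7 ≤ 7.)

Yes, G is 7-colorable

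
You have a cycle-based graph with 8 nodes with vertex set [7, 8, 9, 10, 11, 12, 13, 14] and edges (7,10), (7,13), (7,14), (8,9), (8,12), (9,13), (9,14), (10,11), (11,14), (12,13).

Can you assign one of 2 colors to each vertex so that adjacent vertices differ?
Yes, G is 2-colorable

A valid 2-coloring: color 1: [7, 9, 11, 12]; color 2: [8, 10, 13, 14].
(χ(G) = 2 ≤ 2.)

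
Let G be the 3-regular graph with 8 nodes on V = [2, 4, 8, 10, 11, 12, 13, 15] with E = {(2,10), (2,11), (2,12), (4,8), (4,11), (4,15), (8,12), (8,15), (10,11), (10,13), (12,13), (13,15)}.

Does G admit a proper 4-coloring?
Yes, G is 4-colorable

A valid 4-coloring: color 1: [2, 4, 13]; color 2: [11, 12, 15]; color 3: [8, 10].
(χ(G) = 3 ≤ 4.)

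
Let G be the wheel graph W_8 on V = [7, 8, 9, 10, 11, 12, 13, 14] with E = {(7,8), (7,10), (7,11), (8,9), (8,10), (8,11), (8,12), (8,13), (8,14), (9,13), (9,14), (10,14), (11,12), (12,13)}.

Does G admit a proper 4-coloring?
A valid 4-coloring: color 1: [8]; color 2: [7, 13, 14]; color 3: [9, 10, 12]; color 4: [11].
(χ(G) = 4 ≤ 4.)

Yes, G is 4-colorable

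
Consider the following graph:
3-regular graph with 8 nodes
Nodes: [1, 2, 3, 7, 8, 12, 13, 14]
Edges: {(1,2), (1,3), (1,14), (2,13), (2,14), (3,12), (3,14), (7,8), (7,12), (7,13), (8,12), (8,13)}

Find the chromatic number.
Clique number ω(G) = 3 (lower bound: χ ≥ ω).
The clique on [1, 2, 14] has size 3, forcing χ ≥ 3, and the coloring below uses 3 colors, so χ(G) = 3.
A valid 3-coloring: color 1: [2, 3, 8]; color 2: [12, 13, 14]; color 3: [1, 7].

χ(G) = 3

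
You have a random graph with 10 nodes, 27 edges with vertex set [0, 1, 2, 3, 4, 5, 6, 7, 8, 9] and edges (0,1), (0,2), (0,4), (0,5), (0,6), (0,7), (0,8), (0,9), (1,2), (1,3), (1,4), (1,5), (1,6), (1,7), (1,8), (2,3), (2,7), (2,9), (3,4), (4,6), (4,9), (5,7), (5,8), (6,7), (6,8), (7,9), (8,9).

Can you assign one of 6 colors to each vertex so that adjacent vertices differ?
A valid 6-coloring: color 1: [1, 9]; color 2: [0, 3]; color 3: [4, 7, 8]; color 4: [2, 5, 6].
(χ(G) = 4 ≤ 6.)

Yes, G is 6-colorable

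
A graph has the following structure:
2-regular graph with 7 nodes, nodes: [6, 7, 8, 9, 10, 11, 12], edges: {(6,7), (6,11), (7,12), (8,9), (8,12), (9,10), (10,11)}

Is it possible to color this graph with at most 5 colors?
A valid 5-coloring: color 1: [7, 8, 11]; color 2: [6, 10, 12]; color 3: [9].
(χ(G) = 3 ≤ 5.)

Yes, G is 5-colorable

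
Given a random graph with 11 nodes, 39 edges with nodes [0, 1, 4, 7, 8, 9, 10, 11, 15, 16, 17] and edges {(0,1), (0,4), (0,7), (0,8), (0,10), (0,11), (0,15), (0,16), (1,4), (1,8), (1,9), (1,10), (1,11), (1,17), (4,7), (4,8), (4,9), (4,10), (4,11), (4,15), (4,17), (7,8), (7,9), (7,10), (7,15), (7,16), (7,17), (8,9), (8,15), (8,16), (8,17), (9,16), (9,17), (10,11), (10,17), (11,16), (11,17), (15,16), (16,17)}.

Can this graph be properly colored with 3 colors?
The clique on vertices [0, 7, 8, 15, 16] has size 5 > 3, so it alone needs 5 colors.

No, G is not 3-colorable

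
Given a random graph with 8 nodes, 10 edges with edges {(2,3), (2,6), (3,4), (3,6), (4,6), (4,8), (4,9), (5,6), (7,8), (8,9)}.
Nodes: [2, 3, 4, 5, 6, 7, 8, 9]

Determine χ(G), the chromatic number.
Clique number ω(G) = 3 (lower bound: χ ≥ ω).
The clique on [2, 3, 6] has size 3, forcing χ ≥ 3, and the coloring below uses 3 colors, so χ(G) = 3.
A valid 3-coloring: color 1: [2, 4, 5, 7]; color 2: [6, 8]; color 3: [3, 9].

χ(G) = 3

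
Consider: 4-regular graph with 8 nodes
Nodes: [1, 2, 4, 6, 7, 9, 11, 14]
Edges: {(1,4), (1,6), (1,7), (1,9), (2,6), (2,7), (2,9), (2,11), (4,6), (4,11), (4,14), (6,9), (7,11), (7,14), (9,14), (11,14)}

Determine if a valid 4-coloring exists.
A valid 4-coloring: color 1: [4, 7, 9]; color 2: [1, 2, 14]; color 3: [6, 11].
(χ(G) = 3 ≤ 4.)

Yes, G is 4-colorable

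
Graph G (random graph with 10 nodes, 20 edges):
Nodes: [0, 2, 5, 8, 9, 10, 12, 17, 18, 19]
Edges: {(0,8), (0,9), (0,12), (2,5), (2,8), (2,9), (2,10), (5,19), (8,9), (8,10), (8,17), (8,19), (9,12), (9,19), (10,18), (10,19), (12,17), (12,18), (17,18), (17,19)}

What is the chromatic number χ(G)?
Clique number ω(G) = 3 (lower bound: χ ≥ ω).
The clique on [0, 8, 9] has size 3, forcing χ ≥ 3, and the coloring below uses 3 colors, so χ(G) = 3.
A valid 3-coloring: color 1: [5, 8, 12]; color 2: [9, 10, 17]; color 3: [0, 2, 18, 19].

χ(G) = 3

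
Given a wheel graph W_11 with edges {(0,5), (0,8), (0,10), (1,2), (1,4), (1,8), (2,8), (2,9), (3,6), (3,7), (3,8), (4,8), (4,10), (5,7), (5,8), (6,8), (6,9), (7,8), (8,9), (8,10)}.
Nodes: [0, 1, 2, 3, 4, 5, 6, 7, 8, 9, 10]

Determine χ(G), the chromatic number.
χ(G) = 3

Clique number ω(G) = 3 (lower bound: χ ≥ ω).
The clique on [0, 8, 10] has size 3, forcing χ ≥ 3, and the coloring below uses 3 colors, so χ(G) = 3.
A valid 3-coloring: color 1: [8]; color 2: [0, 2, 4, 6, 7]; color 3: [1, 3, 5, 9, 10].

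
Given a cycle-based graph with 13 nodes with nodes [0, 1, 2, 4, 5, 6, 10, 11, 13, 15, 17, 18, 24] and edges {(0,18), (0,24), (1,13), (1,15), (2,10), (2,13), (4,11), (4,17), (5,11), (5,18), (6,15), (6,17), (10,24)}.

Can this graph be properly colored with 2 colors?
Odd cycle [0, 24, 10, 2, 13, 1, 15, 6, 17, 4, 11, 5, 18] needs 3 colors (χ ≥ 3).
Hence χ(G) ≥ 3 > 2, so no proper 2-coloring exists.

No, G is not 2-colorable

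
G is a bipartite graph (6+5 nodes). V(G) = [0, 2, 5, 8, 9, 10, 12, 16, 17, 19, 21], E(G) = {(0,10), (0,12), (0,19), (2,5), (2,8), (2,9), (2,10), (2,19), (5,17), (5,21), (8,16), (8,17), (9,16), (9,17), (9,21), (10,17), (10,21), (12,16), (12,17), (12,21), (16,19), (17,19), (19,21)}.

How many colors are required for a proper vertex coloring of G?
Clique number ω(G) = 2 (lower bound: χ ≥ ω).
The graph is bipartite (no odd cycle), so 2 colors suffice: χ(G) = 2.
A valid 2-coloring: color 1: [0, 2, 16, 17, 21]; color 2: [5, 8, 9, 10, 12, 19].

χ(G) = 2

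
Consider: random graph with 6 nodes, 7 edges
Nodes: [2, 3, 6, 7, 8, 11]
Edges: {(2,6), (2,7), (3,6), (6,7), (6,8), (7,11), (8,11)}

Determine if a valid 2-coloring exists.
No, G is not 2-colorable

The clique on vertices [2, 6, 7] has size 3 > 2, so it alone needs 3 colors.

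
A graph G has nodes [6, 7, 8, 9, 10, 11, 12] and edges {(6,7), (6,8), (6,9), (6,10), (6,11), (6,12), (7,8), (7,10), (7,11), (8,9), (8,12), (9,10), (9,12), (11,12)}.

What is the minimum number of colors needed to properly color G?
χ(G) = 4

Clique number ω(G) = 4 (lower bound: χ ≥ ω).
The clique on [6, 8, 9, 12] has size 4, forcing χ ≥ 4, and the coloring below uses 4 colors, so χ(G) = 4.
A valid 4-coloring: color 1: [6]; color 2: [7, 9]; color 3: [8, 10, 11]; color 4: [12].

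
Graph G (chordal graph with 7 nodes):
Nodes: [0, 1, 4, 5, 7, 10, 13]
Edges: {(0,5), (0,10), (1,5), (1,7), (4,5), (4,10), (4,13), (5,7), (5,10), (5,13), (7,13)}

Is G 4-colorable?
Yes, G is 4-colorable

A valid 4-coloring: color 1: [5]; color 2: [1, 10, 13]; color 3: [0, 4, 7].
(χ(G) = 3 ≤ 4.)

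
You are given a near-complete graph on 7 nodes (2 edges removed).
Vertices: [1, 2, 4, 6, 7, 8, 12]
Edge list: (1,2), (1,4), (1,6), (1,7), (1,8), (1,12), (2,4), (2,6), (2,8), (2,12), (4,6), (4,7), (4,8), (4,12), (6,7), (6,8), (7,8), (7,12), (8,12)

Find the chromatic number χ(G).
Clique number ω(G) = 5 (lower bound: χ ≥ ω).
The clique on [1, 2, 4, 8, 12] has size 5, forcing χ ≥ 5, and the coloring below uses 5 colors, so χ(G) = 5.
A valid 5-coloring: color 1: [4]; color 2: [8]; color 3: [1]; color 4: [6, 12]; color 5: [2, 7].

χ(G) = 5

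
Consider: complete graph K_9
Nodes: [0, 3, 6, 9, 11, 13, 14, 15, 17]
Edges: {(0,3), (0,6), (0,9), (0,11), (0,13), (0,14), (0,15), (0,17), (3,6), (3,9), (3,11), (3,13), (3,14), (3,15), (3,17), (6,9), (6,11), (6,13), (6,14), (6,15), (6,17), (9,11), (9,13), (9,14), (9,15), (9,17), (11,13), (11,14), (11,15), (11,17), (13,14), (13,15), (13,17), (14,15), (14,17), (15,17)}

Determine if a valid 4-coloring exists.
The clique on vertices [0, 3, 6, 9, 11, 13, 14, 15, 17] has size 9 > 4, so it alone needs 9 colors.

No, G is not 4-colorable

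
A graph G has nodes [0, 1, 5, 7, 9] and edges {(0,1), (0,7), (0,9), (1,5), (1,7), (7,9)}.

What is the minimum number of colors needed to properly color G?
Clique number ω(G) = 3 (lower bound: χ ≥ ω).
The clique on [0, 1, 7] has size 3, forcing χ ≥ 3, and the coloring below uses 3 colors, so χ(G) = 3.
A valid 3-coloring: color 1: [1, 9]; color 2: [5, 7]; color 3: [0].

χ(G) = 3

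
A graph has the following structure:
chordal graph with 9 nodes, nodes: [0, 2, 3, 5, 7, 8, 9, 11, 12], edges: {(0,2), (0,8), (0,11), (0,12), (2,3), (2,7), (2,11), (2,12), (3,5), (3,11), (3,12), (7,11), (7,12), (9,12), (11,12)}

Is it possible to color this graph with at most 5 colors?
Yes, G is 5-colorable

A valid 5-coloring: color 1: [5, 8, 12]; color 2: [2, 9]; color 3: [11]; color 4: [0, 3, 7].
(χ(G) = 4 ≤ 5.)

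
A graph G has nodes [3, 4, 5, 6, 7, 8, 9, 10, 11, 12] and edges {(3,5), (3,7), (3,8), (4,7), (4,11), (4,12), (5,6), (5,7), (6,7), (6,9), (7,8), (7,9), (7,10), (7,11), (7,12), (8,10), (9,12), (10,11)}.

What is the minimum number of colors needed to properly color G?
χ(G) = 4

Clique number ω(G) = 3 (lower bound: χ ≥ ω).
Odd cycle [5, 6, 9, 12, 4, 11, 10, 8, 3] needs 3 colors (χ ≥ 3).
Vertex 7 is adjacent to every vertex of [3, 4, 5, 6, 8, 9, 10, 11, 12], which already need 3 colors among themselves, so 7 needs a new color (χ ≥ 4).
The coloring below uses 4 colors, so χ(G) = 4.
A valid 4-coloring: color 1: [7]; color 2: [4, 5, 8, 9]; color 3: [3, 6, 11, 12]; color 4: [10].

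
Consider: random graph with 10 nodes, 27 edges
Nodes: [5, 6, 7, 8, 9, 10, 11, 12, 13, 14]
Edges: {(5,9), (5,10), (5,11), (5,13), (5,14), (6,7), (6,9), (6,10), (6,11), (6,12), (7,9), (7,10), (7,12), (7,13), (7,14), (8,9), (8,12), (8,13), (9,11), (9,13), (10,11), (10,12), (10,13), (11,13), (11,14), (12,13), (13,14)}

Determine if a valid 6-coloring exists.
Yes, G is 6-colorable

A valid 6-coloring: color 1: [6, 13]; color 2: [9, 10, 14]; color 3: [11, 12]; color 4: [5, 7, 8].
(χ(G) = 4 ≤ 6.)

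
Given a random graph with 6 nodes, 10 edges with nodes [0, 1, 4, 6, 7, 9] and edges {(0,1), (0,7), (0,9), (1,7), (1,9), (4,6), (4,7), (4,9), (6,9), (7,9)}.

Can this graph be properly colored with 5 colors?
Yes, G is 5-colorable

A valid 5-coloring: color 1: [9]; color 2: [6, 7]; color 3: [0, 4]; color 4: [1].
(χ(G) = 4 ≤ 5.)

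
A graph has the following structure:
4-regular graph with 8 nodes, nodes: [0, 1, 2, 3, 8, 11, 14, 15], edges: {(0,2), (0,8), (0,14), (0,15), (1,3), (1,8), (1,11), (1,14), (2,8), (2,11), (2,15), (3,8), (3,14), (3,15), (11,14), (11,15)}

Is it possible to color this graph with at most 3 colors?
A valid 3-coloring: color 1: [8, 14, 15]; color 2: [0, 3, 11]; color 3: [1, 2].
(χ(G) = 3 ≤ 3.)

Yes, G is 3-colorable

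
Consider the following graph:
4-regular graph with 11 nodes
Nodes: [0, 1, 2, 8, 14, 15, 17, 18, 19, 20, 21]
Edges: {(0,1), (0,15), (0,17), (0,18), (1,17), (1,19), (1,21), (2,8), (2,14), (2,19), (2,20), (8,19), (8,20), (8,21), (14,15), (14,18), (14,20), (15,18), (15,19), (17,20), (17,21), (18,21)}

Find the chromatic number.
Clique number ω(G) = 3 (lower bound: χ ≥ ω).
Suppose a proper 3-coloring c exists. The clique [0, 1, 17] takes 3 distinct colors; by symmetry let c(0) = 1, c(1) = 2, c(17) = 3.
- Vertex 21: neighbors [1, 17] already have colors [2, 3] ⇒ c(21) = 1.
- Vertex 8: neighbors [21] already have colors [1]; try each remaining color.
- Case c(8) = 2:
  - Vertex 20: neighbors [8, 17] already have colors [2, 3] ⇒ c(20) = 1.
  - Vertex 2: neighbors [20, 8] already have colors [1, 2] ⇒ c(2) = 3.
  - Vertex 14: neighbors [20, 2] already have colors [1, 3] ⇒ c(14) = 2.
  - Vertex 15: neighbors [0, 14] already have colors [1, 2] ⇒ c(15) = 3.
  - Vertex 18: neighbors [0, 14, 15] already have colors [1, 2, 3] — all 3 colors blocked. Contradiction.
- Case c(8) = 3:
  - Vertex 19: neighbors [1, 8] already have colors [2, 3] ⇒ c(19) = 1.
  - Vertex 2: neighbors [19, 8] already have colors [1, 3] ⇒ c(2) = 2.
  - Vertex 20: neighbors [2, 8] already have colors [2, 3] ⇒ c(20) = 1.
  - Vertex 14: neighbors [20, 2] already have colors [1, 2] ⇒ c(14) = 3.
  - Vertex 15: neighbors [0, 14] already have colors [1, 3] ⇒ c(15) = 2.
  - Vertex 18: neighbors [0, 15, 14] already have colors [1, 2, 3] — all 3 colors blocked. Contradiction.
Every case ends in a contradiction, so G has no proper 3-coloring (χ ≥ 4).
The coloring below uses 4 colors, so χ(G) = 4.
A valid 4-coloring: color 1: [0, 14, 19, 21]; color 2: [1, 18, 20]; color 3: [8, 15, 17]; color 4: [2].

χ(G) = 4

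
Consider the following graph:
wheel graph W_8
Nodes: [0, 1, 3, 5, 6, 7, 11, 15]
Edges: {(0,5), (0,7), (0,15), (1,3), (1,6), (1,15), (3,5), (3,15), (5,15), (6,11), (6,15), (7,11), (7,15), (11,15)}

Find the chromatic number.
χ(G) = 4

Clique number ω(G) = 3 (lower bound: χ ≥ ω).
Odd cycle [3, 1, 6, 11, 7, 0, 5] needs 3 colors (χ ≥ 3).
Vertex 15 is adjacent to every vertex of [0, 1, 3, 5, 6, 7, 11], which already need 3 colors among themselves, so 15 needs a new color (χ ≥ 4).
The coloring below uses 4 colors, so χ(G) = 4.
A valid 4-coloring: color 1: [15]; color 2: [0, 3, 6]; color 3: [1, 5, 11]; color 4: [7].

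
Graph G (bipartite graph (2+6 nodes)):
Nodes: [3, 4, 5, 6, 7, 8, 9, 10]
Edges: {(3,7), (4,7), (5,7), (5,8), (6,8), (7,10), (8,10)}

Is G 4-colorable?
A valid 4-coloring: color 1: [7, 8, 9]; color 2: [3, 4, 5, 6, 10].
(χ(G) = 2 ≤ 4.)

Yes, G is 4-colorable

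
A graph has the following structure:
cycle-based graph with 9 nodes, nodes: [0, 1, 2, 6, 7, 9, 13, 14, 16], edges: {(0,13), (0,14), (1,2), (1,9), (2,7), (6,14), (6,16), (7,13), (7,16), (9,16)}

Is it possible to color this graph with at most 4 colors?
A valid 4-coloring: color 1: [0, 1, 6, 7]; color 2: [2, 13, 14, 16]; color 3: [9].
(χ(G) = 3 ≤ 4.)

Yes, G is 4-colorable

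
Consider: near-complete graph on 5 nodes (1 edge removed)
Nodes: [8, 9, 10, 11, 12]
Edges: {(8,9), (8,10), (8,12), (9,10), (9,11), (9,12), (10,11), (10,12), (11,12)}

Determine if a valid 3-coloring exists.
No, G is not 3-colorable

The clique on vertices [8, 9, 10, 12] has size 4 > 3, so it alone needs 4 colors.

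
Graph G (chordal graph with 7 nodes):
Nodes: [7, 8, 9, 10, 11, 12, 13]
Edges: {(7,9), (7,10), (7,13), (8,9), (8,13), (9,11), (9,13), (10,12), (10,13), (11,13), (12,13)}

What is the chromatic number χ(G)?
Clique number ω(G) = 3 (lower bound: χ ≥ ω).
The clique on [8, 9, 13] has size 3, forcing χ ≥ 3, and the coloring below uses 3 colors, so χ(G) = 3.
A valid 3-coloring: color 1: [13]; color 2: [9, 10]; color 3: [7, 8, 11, 12].

χ(G) = 3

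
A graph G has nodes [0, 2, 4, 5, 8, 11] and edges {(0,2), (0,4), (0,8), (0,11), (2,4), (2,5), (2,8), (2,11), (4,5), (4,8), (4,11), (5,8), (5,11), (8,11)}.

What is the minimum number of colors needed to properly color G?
χ(G) = 5

Clique number ω(G) = 5 (lower bound: χ ≥ ω).
The clique on [0, 2, 4, 8, 11] has size 5, forcing χ ≥ 5, and the coloring below uses 5 colors, so χ(G) = 5.
A valid 5-coloring: color 1: [2]; color 2: [4]; color 3: [8]; color 4: [11]; color 5: [0, 5].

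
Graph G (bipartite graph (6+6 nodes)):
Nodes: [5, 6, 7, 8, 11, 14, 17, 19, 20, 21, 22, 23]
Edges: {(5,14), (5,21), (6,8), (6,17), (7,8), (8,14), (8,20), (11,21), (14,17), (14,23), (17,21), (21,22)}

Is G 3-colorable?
A valid 3-coloring: color 1: [6, 7, 14, 19, 20, 21]; color 2: [5, 8, 11, 17, 22, 23].
(χ(G) = 2 ≤ 3.)

Yes, G is 3-colorable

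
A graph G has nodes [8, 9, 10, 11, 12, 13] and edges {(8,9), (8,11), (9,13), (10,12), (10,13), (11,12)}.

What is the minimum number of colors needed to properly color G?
χ(G) = 2

Clique number ω(G) = 2 (lower bound: χ ≥ ω).
The graph is bipartite (no odd cycle), so 2 colors suffice: χ(G) = 2.
A valid 2-coloring: color 1: [8, 12, 13]; color 2: [9, 10, 11].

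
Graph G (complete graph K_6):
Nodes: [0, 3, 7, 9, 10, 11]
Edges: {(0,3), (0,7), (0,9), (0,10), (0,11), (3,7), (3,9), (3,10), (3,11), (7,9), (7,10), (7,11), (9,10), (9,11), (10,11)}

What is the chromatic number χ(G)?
χ(G) = 6

Clique number ω(G) = 6 (lower bound: χ ≥ ω).
The clique on [0, 3, 7, 9, 10, 11] has size 6, forcing χ ≥ 6, and the coloring below uses 6 colors, so χ(G) = 6.
A valid 6-coloring: color 1: [7]; color 2: [3]; color 3: [9]; color 4: [10]; color 5: [11]; color 6: [0].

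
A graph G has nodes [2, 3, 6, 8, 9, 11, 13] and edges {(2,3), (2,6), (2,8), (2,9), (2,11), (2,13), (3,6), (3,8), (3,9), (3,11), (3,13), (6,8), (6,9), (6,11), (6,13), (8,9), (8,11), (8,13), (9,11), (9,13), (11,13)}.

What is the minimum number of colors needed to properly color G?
χ(G) = 7

Clique number ω(G) = 7 (lower bound: χ ≥ ω).
The clique on [2, 3, 6, 8, 9, 11, 13] has size 7, forcing χ ≥ 7, and the coloring below uses 7 colors, so χ(G) = 7.
A valid 7-coloring: color 1: [6]; color 2: [13]; color 3: [8]; color 4: [9]; color 5: [3]; color 6: [11]; color 7: [2].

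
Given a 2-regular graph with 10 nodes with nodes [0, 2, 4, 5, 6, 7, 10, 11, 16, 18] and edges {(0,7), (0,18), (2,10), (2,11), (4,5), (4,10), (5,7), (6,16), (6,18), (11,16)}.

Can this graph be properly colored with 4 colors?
A valid 4-coloring: color 1: [0, 5, 6, 10, 11]; color 2: [2, 4, 7, 16, 18].
(χ(G) = 2 ≤ 4.)

Yes, G is 4-colorable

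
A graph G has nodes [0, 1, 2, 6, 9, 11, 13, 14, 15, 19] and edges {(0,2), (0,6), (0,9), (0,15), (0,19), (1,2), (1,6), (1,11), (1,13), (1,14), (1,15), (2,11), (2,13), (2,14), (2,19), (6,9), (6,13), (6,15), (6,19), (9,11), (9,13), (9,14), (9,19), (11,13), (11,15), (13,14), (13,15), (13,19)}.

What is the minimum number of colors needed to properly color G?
χ(G) = 4

Clique number ω(G) = 4 (lower bound: χ ≥ ω).
The clique on [0, 6, 9, 19] has size 4, forcing χ ≥ 4, and the coloring below uses 4 colors, so χ(G) = 4.
A valid 4-coloring: color 1: [0, 13]; color 2: [2, 9, 15]; color 3: [1, 19]; color 4: [6, 11, 14].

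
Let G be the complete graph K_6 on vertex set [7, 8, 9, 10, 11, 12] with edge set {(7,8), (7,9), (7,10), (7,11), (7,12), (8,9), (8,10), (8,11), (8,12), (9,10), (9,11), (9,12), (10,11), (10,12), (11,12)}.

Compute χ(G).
χ(G) = 6

Clique number ω(G) = 6 (lower bound: χ ≥ ω).
The clique on [7, 8, 9, 10, 11, 12] has size 6, forcing χ ≥ 6, and the coloring below uses 6 colors, so χ(G) = 6.
A valid 6-coloring: color 1: [12]; color 2: [10]; color 3: [7]; color 4: [11]; color 5: [9]; color 6: [8].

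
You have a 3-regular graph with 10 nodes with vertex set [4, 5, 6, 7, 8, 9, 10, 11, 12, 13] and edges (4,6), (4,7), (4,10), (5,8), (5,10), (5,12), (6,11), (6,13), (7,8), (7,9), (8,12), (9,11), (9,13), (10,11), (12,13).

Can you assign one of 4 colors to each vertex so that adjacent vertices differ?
Yes, G is 4-colorable

A valid 4-coloring: color 1: [4, 5, 9]; color 2: [7, 11, 13]; color 3: [6, 10, 12]; color 4: [8].
(χ(G) = 3 ≤ 4.)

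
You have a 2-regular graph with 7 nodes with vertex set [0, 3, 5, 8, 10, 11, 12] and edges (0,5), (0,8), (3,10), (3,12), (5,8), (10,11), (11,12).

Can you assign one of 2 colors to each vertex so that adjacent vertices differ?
No, G is not 2-colorable

The clique on vertices [0, 5, 8] has size 3 > 2, so it alone needs 3 colors.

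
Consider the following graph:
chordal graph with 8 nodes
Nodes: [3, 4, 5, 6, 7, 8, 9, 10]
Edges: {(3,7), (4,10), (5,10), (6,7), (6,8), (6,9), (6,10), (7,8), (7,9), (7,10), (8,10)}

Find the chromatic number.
χ(G) = 4

Clique number ω(G) = 4 (lower bound: χ ≥ ω).
The clique on [6, 7, 8, 10] has size 4, forcing χ ≥ 4, and the coloring below uses 4 colors, so χ(G) = 4.
A valid 4-coloring: color 1: [4, 5, 7]; color 2: [3, 9, 10]; color 3: [6]; color 4: [8].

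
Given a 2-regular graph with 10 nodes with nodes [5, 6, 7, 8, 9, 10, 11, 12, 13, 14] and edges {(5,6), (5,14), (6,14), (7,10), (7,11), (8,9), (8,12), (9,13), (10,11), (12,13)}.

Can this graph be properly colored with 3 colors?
Yes, G is 3-colorable

A valid 3-coloring: color 1: [6, 9, 10, 12]; color 2: [8, 11, 13, 14]; color 3: [5, 7].
(χ(G) = 3 ≤ 3.)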